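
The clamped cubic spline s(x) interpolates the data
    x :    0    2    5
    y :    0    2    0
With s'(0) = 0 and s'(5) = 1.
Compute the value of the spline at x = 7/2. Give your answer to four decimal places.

0.7375

With M_i denoting the second derivative at x_i, h_i = 2, 3, and Δ_i = (y_(i+1) − y_i)/h_i = 1, -2/3:
  2·M_0 + 10·M_1 + 3·M_2 = 6(Δ_1 - Δ_0) = -10
Clamped end conditions give two more equations: 2h_0·M_0 + h_0·M_1 = 6(Δ_0 - s'(0)) = 6 and h_1·M_1 + 2h_1·M_2 = 6(s'(5) - Δ_1) = 10.
Solving the tridiagonal system: M_0 = 27/10, M_1 = -12/5, M_2 = 43/15.
On [2, 5], s(x) = 2 + 3/10·(x - 2) - 6/5·(x - 2)² + 79/270·(x - 2)³.
With (x - 2) = 3/2: s(7/2) = 59/80.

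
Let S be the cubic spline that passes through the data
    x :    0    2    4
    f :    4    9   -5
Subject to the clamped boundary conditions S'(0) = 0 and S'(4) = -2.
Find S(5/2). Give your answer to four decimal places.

6.1914

With M_i denoting the second derivative at x_i, h_i = 2, 2, and Δ_i = (y_(i+1) − y_i)/h_i = 5/2, -7:
  2·M_0 + 8·M_1 + 2·M_2 = 6(Δ_1 - Δ_0) = -57
Clamped end conditions give two more equations: 2h_0·M_0 + h_0·M_1 = 6(Δ_0 - S'(0)) = 15 and h_1·M_1 + 2h_1·M_2 = 6(S'(4) - Δ_1) = 30.
Forward elimination and back-substitution give M_0 = 83/8, M_1 = -53/4, M_2 = 113/8.
On [2, 4], S(x) = 9 - 23/8·(x - 2) - 53/8·(x - 2)² + 73/32·(x - 2)³.
With (x - 2) = 1/2: S(5/2) = 1585/256.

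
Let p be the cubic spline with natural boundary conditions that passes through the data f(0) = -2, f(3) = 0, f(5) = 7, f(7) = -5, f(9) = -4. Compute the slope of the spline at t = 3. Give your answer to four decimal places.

4.3427

Let M_i = p''(x_i). Step sizes h_i = 3, 2, 2, 2; slopes of the chords Δ_i = (y_(i+1) - y_i)/h_i = 2/3, 7/2, -6, 1/2.
  3·M_0 + 10·M_1 + 2·M_2 = 6(Δ_1 - Δ_0) = 17
  2·M_1 + 8·M_2 + 2·M_3 = 6(Δ_2 - Δ_1) = -57
  2·M_2 + 8·M_3 + 2·M_4 = 6(Δ_3 - Δ_2) = 39
Natural end conditions: M_0 = M_4 = 0.
Hence M_0 = 0, M_1 = 261/71, M_2 = -1403/142, M_3 = 1043/142, M_4 = 0.
On [3, 5], p'(t) = b_1 + 2c_1·(t - 3) + 3d_1·(t - 3)² with b_1 = Δ_1 - h_1(2M_1 + M_2)/6 = 925/213, c_1 = M_1/2 = 261/142, d_1 = (M_2 - M_1)/(6h_1) = -1925/1704. So p'(3) = 925/213.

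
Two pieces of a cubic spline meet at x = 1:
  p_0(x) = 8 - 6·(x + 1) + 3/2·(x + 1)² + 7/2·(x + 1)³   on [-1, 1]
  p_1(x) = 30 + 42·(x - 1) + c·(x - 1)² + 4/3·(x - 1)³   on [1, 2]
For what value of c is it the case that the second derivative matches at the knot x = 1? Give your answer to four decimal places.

p_0''(x) = 3 + 21·(x + 1), so p_0''(1) = 45. On the right, p_1''(1) = 2c, so c = 45/2.

22.5000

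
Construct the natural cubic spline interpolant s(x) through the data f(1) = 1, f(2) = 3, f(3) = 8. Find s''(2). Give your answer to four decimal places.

4.5000

Write σ_i for s''(x_i). With h_i = 1, 1 and divided differences Δ_i = 2, 5, the continuity of s' gives the tridiagonal system
  1·σ_0 + 4·σ_1 + 1·σ_2 = 6(Δ_1 - Δ_0) = 18
Natural end conditions: σ_0 = σ_2 = 0.
Solving: σ_0 = 0, σ_1 = 9/2, σ_2 = 0.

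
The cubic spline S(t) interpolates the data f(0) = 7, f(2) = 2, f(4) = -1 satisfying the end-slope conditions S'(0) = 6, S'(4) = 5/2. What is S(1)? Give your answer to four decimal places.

7.2813

Let M_i = S''(x_i). Step sizes h_i = 2, 2; slopes of the chords Δ_i = (y_(i+1) - y_i)/h_i = -5/2, -3/2.
  2·M_0 + 8·M_1 + 2·M_2 = 6(Δ_1 - Δ_0) = 6
Clamped end conditions give two more equations: 2h_0·M_0 + h_0·M_1 = 6(Δ_0 - S'(0)) = -51 and h_1·M_1 + 2h_1·M_2 = 6(S'(4) - Δ_1) = 24.
Hence M_0 = -115/8, M_1 = 13/4, M_2 = 35/8.
On [0, 2], S(t) = 7 + 6·t - 115/16·t² + 47/32·t³.
With t = 1: S(1) = 233/32.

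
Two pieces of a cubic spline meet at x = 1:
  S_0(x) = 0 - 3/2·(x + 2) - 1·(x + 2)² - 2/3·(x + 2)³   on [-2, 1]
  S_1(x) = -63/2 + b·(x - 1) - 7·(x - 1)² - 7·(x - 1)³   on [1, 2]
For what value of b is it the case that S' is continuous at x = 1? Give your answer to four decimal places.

S_0'(x) = -3/2 - 2·(x + 2) - 2·(x + 2)², so S_0'(1) = -51/2. On the right, S_1'(1) = b, so b = -51/2.

-25.5000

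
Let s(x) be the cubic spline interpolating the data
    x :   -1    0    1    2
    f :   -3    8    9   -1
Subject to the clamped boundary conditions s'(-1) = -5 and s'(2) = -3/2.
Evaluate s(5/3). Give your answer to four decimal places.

Let M_i = s''(x_i). Step sizes h_i = 1, 1, 1; slopes of the chords Δ_i = (y_(i+1) - y_i)/h_i = 11, 1, -10.
  1·M_0 + 4·M_1 + 1·M_2 = 6(Δ_1 - Δ_0) = -60
  1·M_1 + 4·M_2 + 1·M_3 = 6(Δ_2 - Δ_1) = -66
Clamped end conditions give two more equations: 2h_0·M_0 + h_0·M_1 = 6(Δ_0 - s'(-1)) = 96 and h_2·M_2 + 2h_2·M_3 = 6(s'(2) - Δ_2) = 51.
Solving the tridiagonal system: M_0 = 911/15, M_1 = -382/15, M_2 = -283/15, M_3 = 524/15.
On [1, 2], s(x) = 9 - 143/15·(x - 1) - 283/30·(x - 1)² + 269/30·(x - 1)³.
With (x - 1) = 2/3: s(5/3) = 449/405.

1.1086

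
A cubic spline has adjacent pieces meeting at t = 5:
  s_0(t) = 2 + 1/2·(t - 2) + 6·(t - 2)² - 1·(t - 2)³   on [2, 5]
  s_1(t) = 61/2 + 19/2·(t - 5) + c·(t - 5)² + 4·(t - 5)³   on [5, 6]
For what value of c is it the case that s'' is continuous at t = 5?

-3

s_0''(t) = 12 - 6·(t - 2), so s_0''(5) = -6. On the right, s_1''(5) = 2c, so c = -3.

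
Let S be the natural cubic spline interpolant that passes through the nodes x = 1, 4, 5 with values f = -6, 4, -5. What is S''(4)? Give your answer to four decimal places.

Put M_i = S'' at the i-th knot. Here h = (3, 1) and Δ = (10/3, -9), so the interior equations h_(i-1)·M_(i-1) + 2(h_(i-1)+h_i)·M_i + h_i·M_(i+1) = 6(Δ_i − Δ_(i-1)) read
  3·M_0 + 8·M_1 + 1·M_2 = 6(Δ_1 - Δ_0) = -74
Natural end conditions: M_0 = M_2 = 0.
Forward elimination and back-substitution give M_0 = 0, M_1 = -37/4, M_2 = 0.

-9.2500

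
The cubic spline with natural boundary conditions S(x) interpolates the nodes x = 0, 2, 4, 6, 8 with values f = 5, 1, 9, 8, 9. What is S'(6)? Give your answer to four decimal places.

Put M_i = S'' at the i-th knot. Here h = (2, 2, 2, 2) and Δ = (-2, 4, -1/2, 1/2), so the interior equations h_(i-1)·M_(i-1) + 2(h_(i-1)+h_i)·M_i + h_i·M_(i+1) = 6(Δ_i − Δ_(i-1)) read
  2·M_0 + 8·M_1 + 2·M_2 = 6(Δ_1 - Δ_0) = 36
  2·M_1 + 8·M_2 + 2·M_3 = 6(Δ_2 - Δ_1) = -27
  2·M_2 + 8·M_3 + 2·M_4 = 6(Δ_3 - Δ_2) = 6
Natural end conditions: M_0 = M_4 = 0.
Forward elimination and back-substitution give M_0 = 0, M_1 = 327/56, M_2 = -75/14, M_3 = 117/56, M_4 = 0.
On [6, 8], S'(x) = b_3 + 2c_3·(x - 6) + 3d_3·(x - 6)² with b_3 = Δ_3 - h_3(2M_3 + M_4)/6 = -25/28, c_3 = M_3/2 = 117/112, d_3 = (M_4 - M_3)/(6h_3) = -39/224. So S'(6) = -25/28.

-0.8929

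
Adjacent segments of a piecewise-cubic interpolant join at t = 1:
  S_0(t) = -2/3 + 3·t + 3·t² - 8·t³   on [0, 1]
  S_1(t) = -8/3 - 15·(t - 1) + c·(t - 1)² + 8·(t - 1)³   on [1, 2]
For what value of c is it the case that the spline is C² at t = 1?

S_0''(t) = 6 - 48·t, so S_0''(1) = -42. On the right, S_1''(1) = 2c, so c = -21.

-21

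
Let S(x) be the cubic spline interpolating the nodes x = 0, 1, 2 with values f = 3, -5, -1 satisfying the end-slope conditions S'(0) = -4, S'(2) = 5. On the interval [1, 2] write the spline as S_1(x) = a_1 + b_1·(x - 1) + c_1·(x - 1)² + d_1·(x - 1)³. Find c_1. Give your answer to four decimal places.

Let M_i = S''(x_i). Step sizes h_i = 1, 1; slopes of the chords Δ_i = (y_(i+1) - y_i)/h_i = -8, 4.
  1·M_0 + 4·M_1 + 1·M_2 = 6(Δ_1 - Δ_0) = 72
Clamped end conditions give two more equations: 2h_0·M_0 + h_0·M_1 = 6(Δ_0 - S'(0)) = -24 and h_1·M_1 + 2h_1·M_2 = 6(S'(2) - Δ_1) = 6.
Forward elimination and back-substitution give M_0 = -51/2, M_1 = 27, M_2 = -21/2.
On [1, 2], with S_1(x) = a_1 + b_1·(x - 1) + c_1·(x - 1)² + d_1·(x - 1)³: c_1 = M_1/2 = 27/2, d_1 = (M_2 - M_1)/(6h_1) = -25/4, b_1 = Δ_1 - h_1(2M_1 + M_2)/6 = -13/4.

13.5000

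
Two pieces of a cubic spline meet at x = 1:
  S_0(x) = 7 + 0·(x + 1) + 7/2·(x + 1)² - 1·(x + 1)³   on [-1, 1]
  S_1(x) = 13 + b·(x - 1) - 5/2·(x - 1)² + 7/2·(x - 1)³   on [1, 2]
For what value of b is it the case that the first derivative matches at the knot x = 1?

S_0'(x) = 0 + 7·(x + 1) - 3·(x + 1)², so S_0'(1) = 2. On the right, S_1'(1) = b, so b = 2.

2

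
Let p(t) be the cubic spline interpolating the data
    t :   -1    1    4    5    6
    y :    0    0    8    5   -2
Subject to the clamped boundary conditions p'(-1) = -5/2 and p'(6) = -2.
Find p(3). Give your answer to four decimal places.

Write M_i for p''(x_i). With h_i = 2, 3, 1, 1 and divided differences Δ_i = 0, 8/3, -3, -7, the continuity of p' gives the tridiagonal system
  2·M_0 + 10·M_1 + 3·M_2 = 6(Δ_1 - Δ_0) = 16
  3·M_1 + 8·M_2 + 1·M_3 = 6(Δ_2 - Δ_1) = -34
  1·M_2 + 4·M_3 + 1·M_4 = 6(Δ_3 - Δ_2) = -24
Clamped end conditions give two more equations: 2h_0·M_0 + h_0·M_1 = 6(Δ_0 - p'(-1)) = 15 and h_3·M_3 + 2h_3·M_4 = 6(p'(6) - Δ_3) = 30.
Solving: M_0 = 1489/564, M_1 = 313/141, M_2 = -1079/282, M_3 = -1417/141, M_4 = 5647/282.
On [1, 4], p(t) = 0 + 1331/564·(t - 1) + 313/282·(t - 1)² - 1705/5076·(t - 1)³.
With (t - 1) = 2: p(3) = 16427/2538.

6.4724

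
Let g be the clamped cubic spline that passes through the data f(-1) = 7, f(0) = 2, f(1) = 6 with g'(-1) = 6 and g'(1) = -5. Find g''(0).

38

Let σ_i = g''(x_i). Step sizes h_i = 1, 1; slopes of the chords Δ_i = (y_(i+1) - y_i)/h_i = -5, 4.
  1·σ_0 + 4·σ_1 + 1·σ_2 = 6(Δ_1 - Δ_0) = 54
Clamped end conditions give two more equations: 2h_0·σ_0 + h_0·σ_1 = 6(Δ_0 - g'(-1)) = -66 and h_1·σ_1 + 2h_1·σ_2 = 6(g'(1) - Δ_1) = -54.
Hence σ_0 = -52, σ_1 = 38, σ_2 = -46.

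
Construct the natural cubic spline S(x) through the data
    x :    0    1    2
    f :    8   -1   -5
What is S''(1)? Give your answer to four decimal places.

7.5000

Let M_i = S''(x_i). Step sizes h_i = 1, 1; slopes of the chords Δ_i = (y_(i+1) - y_i)/h_i = -9, -4.
  1·M_0 + 4·M_1 + 1·M_2 = 6(Δ_1 - Δ_0) = 30
Natural end conditions: M_0 = M_2 = 0.
Hence M_0 = 0, M_1 = 15/2, M_2 = 0.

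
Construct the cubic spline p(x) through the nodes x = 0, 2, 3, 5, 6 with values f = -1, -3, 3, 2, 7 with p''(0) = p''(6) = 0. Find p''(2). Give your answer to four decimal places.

Write M_i for p''(x_i). With h_i = 2, 1, 2, 1 and divided differences Δ_i = -1, 6, -1/2, 5, the continuity of p' gives the tridiagonal system
  2·M_0 + 6·M_1 + 1·M_2 = 6(Δ_1 - Δ_0) = 42
  1·M_1 + 6·M_2 + 2·M_3 = 6(Δ_2 - Δ_1) = -39
  2·M_2 + 6·M_3 + 1·M_4 = 6(Δ_3 - Δ_2) = 33
Natural end conditions: M_0 = M_4 = 0.
Forward elimination and back-substitution give M_0 = 0, M_1 = 274/31, M_2 = -342/31, M_3 = 569/62, M_4 = 0.

8.8387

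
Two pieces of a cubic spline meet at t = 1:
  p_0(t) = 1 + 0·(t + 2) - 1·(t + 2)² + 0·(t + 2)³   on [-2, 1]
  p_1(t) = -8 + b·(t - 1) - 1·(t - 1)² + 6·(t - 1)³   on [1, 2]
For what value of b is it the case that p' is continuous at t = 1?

-6

p_0'(t) = 0 - 2·(t + 2) + 0·(t + 2)², so p_0'(1) = -6. On the right, p_1'(1) = b, so b = -6.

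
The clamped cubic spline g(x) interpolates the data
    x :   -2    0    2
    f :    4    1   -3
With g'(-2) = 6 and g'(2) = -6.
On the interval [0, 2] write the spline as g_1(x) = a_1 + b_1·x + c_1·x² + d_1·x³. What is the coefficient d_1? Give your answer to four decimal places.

Let m_i = g''(x_i). Step sizes h_i = 2, 2; slopes of the chords Δ_i = (y_(i+1) - y_i)/h_i = -3/2, -2.
  2·m_0 + 8·m_1 + 2·m_2 = 6(Δ_1 - Δ_0) = -3
Clamped end conditions give two more equations: 2h_0·m_0 + h_0·m_1 = 6(Δ_0 - g'(-2)) = -45 and h_1·m_1 + 2h_1·m_2 = 6(g'(2) - Δ_1) = -24.
Hence m_0 = -111/8, m_1 = 21/4, m_2 = -69/8.
On [0, 2], with g_1(x) = a_1 + b_1·x + c_1·x² + d_1·x³: c_1 = m_1/2 = 21/8, d_1 = (m_2 - m_1)/(6h_1) = -37/32, b_1 = Δ_1 - h_1(2m_1 + m_2)/6 = -21/8.

-1.1563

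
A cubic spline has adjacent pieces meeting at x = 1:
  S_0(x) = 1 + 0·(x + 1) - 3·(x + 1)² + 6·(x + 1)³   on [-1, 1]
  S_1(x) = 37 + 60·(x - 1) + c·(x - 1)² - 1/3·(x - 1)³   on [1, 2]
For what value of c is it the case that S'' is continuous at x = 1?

33

S_0''(x) = -6 + 36·(x + 1), so S_0''(1) = 66. On the right, S_1''(1) = 2c, so c = 33.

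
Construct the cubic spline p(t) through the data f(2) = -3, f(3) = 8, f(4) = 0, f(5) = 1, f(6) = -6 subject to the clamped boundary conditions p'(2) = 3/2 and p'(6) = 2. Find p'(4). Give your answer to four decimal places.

Write M_i for p''(x_i). With h_i = 1, 1, 1, 1 and divided differences Δ_i = 11, -8, 1, -7, the continuity of p' gives the tridiagonal system
  1·M_0 + 4·M_1 + 1·M_2 = 6(Δ_1 - Δ_0) = -114
  1·M_1 + 4·M_2 + 1·M_3 = 6(Δ_2 - Δ_1) = 54
  1·M_2 + 4·M_3 + 1·M_4 = 6(Δ_3 - Δ_2) = -48
Clamped end conditions give two more equations: 2h_0·M_0 + h_0·M_1 = 6(Δ_0 - p'(2)) = 57 and h_3·M_3 + 2h_3·M_4 = 6(p'(6) - Δ_3) = 54.
Solving the tridiagonal system: M_0 = 3007/56, M_1 = -1411/28, M_2 = 271/8, M_3 = -871/28, M_4 = 2383/56.
On [4, 5], p'(t) = b_2 + 2c_2·(t - 4) + 3d_2·(t - 4)² with b_2 = Δ_2 - h_2(2M_2 + M_3)/6 = -143/28, c_2 = M_2/2 = 271/16, d_2 = (M_3 - M_2)/(6h_2) = -1213/112. So p'(4) = -143/28.

-5.1071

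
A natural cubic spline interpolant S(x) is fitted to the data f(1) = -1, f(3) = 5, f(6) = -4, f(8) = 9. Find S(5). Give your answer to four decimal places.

Let σ_i = S''(x_i). Step sizes h_i = 2, 3, 2; slopes of the chords Δ_i = (y_(i+1) - y_i)/h_i = 3, -3, 13/2.
  2·σ_0 + 10·σ_1 + 3·σ_2 = 6(Δ_1 - Δ_0) = -36
  3·σ_1 + 10·σ_2 + 2·σ_3 = 6(Δ_2 - Δ_1) = 57
Natural end conditions: σ_0 = σ_3 = 0.
Solving the tridiagonal system: σ_0 = 0, σ_1 = -531/91, σ_2 = 678/91, σ_3 = 0.
On [3, 6], S(x) = 5 - 81/91·(x - 3) - 531/182·(x - 3)² + 31/42·(x - 3)³.
With (x - 3) = 2: S(5) = -695/273.

-2.5458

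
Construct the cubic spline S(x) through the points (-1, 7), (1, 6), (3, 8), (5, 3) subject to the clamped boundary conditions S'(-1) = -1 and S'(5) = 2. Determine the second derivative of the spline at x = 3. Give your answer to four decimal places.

With M_i denoting the second derivative at x_i, h_i = 2, 2, 2, and Δ_i = (y_(i+1) − y_i)/h_i = -1/2, 1, -5/2:
  2·M_0 + 8·M_1 + 2·M_2 = 6(Δ_1 - Δ_0) = 9
  2·M_1 + 8·M_2 + 2·M_3 = 6(Δ_2 - Δ_1) = -21
Clamped end conditions give two more equations: 2h_0·M_0 + h_0·M_1 = 6(Δ_0 - S'(-1)) = 3 and h_2·M_2 + 2h_2·M_3 = 6(S'(5) - Δ_2) = 27.
Forward elimination and back-substitution give M_0 = -3/5, M_1 = 27/10, M_2 = -57/10, M_3 = 48/5.

-5.7000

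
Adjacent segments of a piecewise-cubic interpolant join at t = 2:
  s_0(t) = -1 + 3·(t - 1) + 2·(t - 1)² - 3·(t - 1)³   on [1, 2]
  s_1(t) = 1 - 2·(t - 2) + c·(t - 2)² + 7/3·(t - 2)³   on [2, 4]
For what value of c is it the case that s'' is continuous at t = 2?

s_0''(t) = 4 - 18·(t - 1), so s_0''(2) = -14. On the right, s_1''(2) = 2c, so c = -7.

-7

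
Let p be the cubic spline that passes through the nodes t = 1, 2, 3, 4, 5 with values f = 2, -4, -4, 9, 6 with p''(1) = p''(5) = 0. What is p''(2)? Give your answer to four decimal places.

2.3571

Let M_i = p''(x_i). Step sizes h_i = 1, 1, 1, 1; slopes of the chords Δ_i = (y_(i+1) - y_i)/h_i = -6, 0, 13, -3.
  1·M_0 + 4·M_1 + 1·M_2 = 6(Δ_1 - Δ_0) = 36
  1·M_1 + 4·M_2 + 1·M_3 = 6(Δ_2 - Δ_1) = 78
  1·M_2 + 4·M_3 + 1·M_4 = 6(Δ_3 - Δ_2) = -96
Natural end conditions: M_0 = M_4 = 0.
Solving the tridiagonal system: M_0 = 0, M_1 = 33/14, M_2 = 186/7, M_3 = -429/14, M_4 = 0.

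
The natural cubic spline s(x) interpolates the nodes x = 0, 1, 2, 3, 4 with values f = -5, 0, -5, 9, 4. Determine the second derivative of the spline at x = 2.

Write M_i for s''(x_i). With h_i = 1, 1, 1, 1 and divided differences Δ_i = 5, -5, 14, -5, the continuity of s' gives the tridiagonal system
  1·M_0 + 4·M_1 + 1·M_2 = 6(Δ_1 - Δ_0) = -60
  1·M_1 + 4·M_2 + 1·M_3 = 6(Δ_2 - Δ_1) = 114
  1·M_2 + 4·M_3 + 1·M_4 = 6(Δ_3 - Δ_2) = -114
Natural end conditions: M_0 = M_4 = 0.
Forward elimination and back-substitution give M_0 = 0, M_1 = -105/4, M_2 = 45, M_3 = -159/4, M_4 = 0.

45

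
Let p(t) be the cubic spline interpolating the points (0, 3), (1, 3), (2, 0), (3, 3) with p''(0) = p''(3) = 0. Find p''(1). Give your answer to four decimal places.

-7.2000

Write σ_i for p''(x_i). With h_i = 1, 1, 1 and divided differences Δ_i = 0, -3, 3, the continuity of p' gives the tridiagonal system
  1·σ_0 + 4·σ_1 + 1·σ_2 = 6(Δ_1 - Δ_0) = -18
  1·σ_1 + 4·σ_2 + 1·σ_3 = 6(Δ_2 - Δ_1) = 36
Natural end conditions: σ_0 = σ_3 = 0.
Forward elimination and back-substitution give σ_0 = 0, σ_1 = -36/5, σ_2 = 54/5, σ_3 = 0.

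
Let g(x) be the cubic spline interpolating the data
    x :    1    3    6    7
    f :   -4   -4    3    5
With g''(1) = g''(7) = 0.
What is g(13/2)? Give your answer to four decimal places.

4.0546

With M_i denoting the second derivative at x_i, h_i = 2, 3, 1, and Δ_i = (y_(i+1) − y_i)/h_i = 0, 7/3, 2:
  2·M_0 + 10·M_1 + 3·M_2 = 6(Δ_1 - Δ_0) = 14
  3·M_1 + 8·M_2 + 1·M_3 = 6(Δ_2 - Δ_1) = -2
Natural end conditions: M_0 = M_3 = 0.
Solving: M_0 = 0, M_1 = 118/71, M_2 = -62/71, M_3 = 0.
On [6, 7], g(x) = 3 + 488/213·(x - 6) - 31/71·(x - 6)² + 31/213·(x - 6)³.
With (x - 6) = 1/2: g(13/2) = 2303/568.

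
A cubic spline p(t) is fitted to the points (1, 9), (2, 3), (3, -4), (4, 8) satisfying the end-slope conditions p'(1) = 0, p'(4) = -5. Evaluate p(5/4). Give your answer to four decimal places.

8.6125

Let M_i = p''(x_i). Step sizes h_i = 1, 1, 1; slopes of the chords Δ_i = (y_(i+1) - y_i)/h_i = -6, -7, 12.
  1·M_0 + 4·M_1 + 1·M_2 = 6(Δ_1 - Δ_0) = -6
  1·M_1 + 4·M_2 + 1·M_3 = 6(Δ_2 - Δ_1) = 114
Clamped end conditions give two more equations: 2h_0·M_0 + h_0·M_1 = 6(Δ_0 - p'(1)) = -36 and h_2·M_2 + 2h_2·M_3 = 6(p'(4) - Δ_2) = -102.
Hence M_0 = -188/15, M_1 = -164/15, M_2 = 754/15, M_3 = -1142/15.
On [1, 2], p(t) = 9 + 0·(t - 1) - 94/15·(t - 1)² + 4/15·(t - 1)³.
With (t - 1) = 1/4: p(5/4) = 689/80.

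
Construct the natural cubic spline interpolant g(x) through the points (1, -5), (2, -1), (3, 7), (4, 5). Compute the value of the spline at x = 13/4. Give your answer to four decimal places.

7.4625

With m_i denoting the second derivative at x_i, h_i = 1, 1, 1, and Δ_i = (y_(i+1) − y_i)/h_i = 4, 8, -2:
  1·m_0 + 4·m_1 + 1·m_2 = 6(Δ_1 - Δ_0) = 24
  1·m_1 + 4·m_2 + 1·m_3 = 6(Δ_2 - Δ_1) = -60
Natural end conditions: m_0 = m_3 = 0.
Solving: m_0 = 0, m_1 = 52/5, m_2 = -88/5, m_3 = 0.
On [3, 4], g(x) = 7 + 58/15·(x - 3) - 44/5·(x - 3)² + 44/15·(x - 3)³.
With (x - 3) = 1/4: g(13/4) = 597/80.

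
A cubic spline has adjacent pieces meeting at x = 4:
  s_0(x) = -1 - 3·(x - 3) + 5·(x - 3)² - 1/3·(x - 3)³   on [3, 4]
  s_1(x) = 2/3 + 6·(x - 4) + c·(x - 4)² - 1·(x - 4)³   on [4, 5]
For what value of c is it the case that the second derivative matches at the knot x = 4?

4

s_0''(x) = 10 - 2·(x - 3), so s_0''(4) = 8. On the right, s_1''(4) = 2c, so c = 4.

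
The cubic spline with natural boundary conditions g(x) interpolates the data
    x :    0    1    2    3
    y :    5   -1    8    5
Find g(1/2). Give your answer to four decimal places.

0.2000

Put σ_i = g'' at the i-th knot. Here h = (1, 1, 1) and Δ = (-6, 9, -3), so the interior equations h_(i-1)·σ_(i-1) + 2(h_(i-1)+h_i)·σ_i + h_i·σ_(i+1) = 6(Δ_i − Δ_(i-1)) read
  1·σ_0 + 4·σ_1 + 1·σ_2 = 6(Δ_1 - Δ_0) = 90
  1·σ_1 + 4·σ_2 + 1·σ_3 = 6(Δ_2 - Δ_1) = -72
Natural end conditions: σ_0 = σ_3 = 0.
Hence σ_0 = 0, σ_1 = 144/5, σ_2 = -126/5, σ_3 = 0.
On [0, 1], g(x) = 5 - 54/5·x + 0·x² + 24/5·x³.
With x = 1/2: g(1/2) = 1/5.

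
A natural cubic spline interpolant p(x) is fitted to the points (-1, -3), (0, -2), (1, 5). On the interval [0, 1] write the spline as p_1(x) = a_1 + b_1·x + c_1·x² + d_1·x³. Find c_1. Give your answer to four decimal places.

With m_i denoting the second derivative at x_i, h_i = 1, 1, and Δ_i = (y_(i+1) − y_i)/h_i = 1, 7:
  1·m_0 + 4·m_1 + 1·m_2 = 6(Δ_1 - Δ_0) = 36
Natural end conditions: m_0 = m_2 = 0.
Solving the tridiagonal system: m_0 = 0, m_1 = 9, m_2 = 0.
On [0, 1], with p_1(x) = a_1 + b_1·x + c_1·x² + d_1·x³: c_1 = m_1/2 = 9/2, d_1 = (m_2 - m_1)/(6h_1) = -3/2, b_1 = Δ_1 - h_1(2m_1 + m_2)/6 = 4.

4.5000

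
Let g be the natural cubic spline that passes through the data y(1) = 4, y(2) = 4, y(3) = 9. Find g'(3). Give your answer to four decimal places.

Let m_i = g''(x_i). Step sizes h_i = 1, 1; slopes of the chords Δ_i = (y_(i+1) - y_i)/h_i = 0, 5.
  1·m_0 + 4·m_1 + 1·m_2 = 6(Δ_1 - Δ_0) = 30
Natural end conditions: m_0 = m_2 = 0.
Forward elimination and back-substitution give m_0 = 0, m_1 = 15/2, m_2 = 0.
On [2, 3], g'(x) = b_1 + 2c_1·(x - 2) + 3d_1·(x - 2)² with b_1 = Δ_1 - h_1(2m_1 + m_2)/6 = 5/2, c_1 = m_1/2 = 15/4, d_1 = (m_2 - m_1)/(6h_1) = -5/4. So g'(3) = 25/4.

6.2500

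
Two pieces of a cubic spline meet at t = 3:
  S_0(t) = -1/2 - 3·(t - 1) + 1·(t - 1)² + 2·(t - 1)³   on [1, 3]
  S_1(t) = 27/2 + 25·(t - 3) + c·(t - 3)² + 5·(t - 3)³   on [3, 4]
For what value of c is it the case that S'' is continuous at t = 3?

S_0''(t) = 2 + 12·(t - 1), so S_0''(3) = 26. On the right, S_1''(3) = 2c, so c = 13.

13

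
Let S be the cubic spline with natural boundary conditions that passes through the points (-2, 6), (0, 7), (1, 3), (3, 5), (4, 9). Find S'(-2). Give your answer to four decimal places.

Write σ_i for S''(x_i). With h_i = 2, 1, 2, 1 and divided differences Δ_i = 1/2, -4, 1, 4, the continuity of S' gives the tridiagonal system
  2·σ_0 + 6·σ_1 + 1·σ_2 = 6(Δ_1 - Δ_0) = -27
  1·σ_1 + 6·σ_2 + 2·σ_3 = 6(Δ_2 - Δ_1) = 30
  2·σ_2 + 6·σ_3 + 1·σ_4 = 6(Δ_3 - Δ_2) = 18
Natural end conditions: σ_0 = σ_4 = 0.
Solving the tridiagonal system: σ_0 = 0, σ_1 = -168/31, σ_2 = 171/31, σ_3 = 36/31, σ_4 = 0.
On [-2, 0], S'(x) = b_0 + 2c_0·(x + 2) + 3d_0·(x + 2)² with b_0 = Δ_0 - h_0(2σ_0 + σ_1)/6 = 143/62, c_0 = σ_0/2 = 0, d_0 = (σ_1 - σ_0)/(6h_0) = -14/31. So S'(-2) = 143/62.

2.3065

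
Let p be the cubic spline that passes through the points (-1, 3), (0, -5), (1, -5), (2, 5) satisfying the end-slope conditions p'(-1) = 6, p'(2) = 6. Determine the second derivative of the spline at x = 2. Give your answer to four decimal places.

-19.2000

Put σ_i = p'' at the i-th knot. Here h = (1, 1, 1) and Δ = (-8, 0, 10), so the interior equations h_(i-1)·σ_(i-1) + 2(h_(i-1)+h_i)·σ_i + h_i·σ_(i+1) = 6(Δ_i − Δ_(i-1)) read
  1·σ_0 + 4·σ_1 + 1·σ_2 = 6(Δ_1 - Δ_0) = 48
  1·σ_1 + 4·σ_2 + 1·σ_3 = 6(Δ_2 - Δ_1) = 60
Clamped end conditions give two more equations: 2h_0·σ_0 + h_0·σ_1 = 6(Δ_0 - p'(-1)) = -84 and h_2·σ_2 + 2h_2·σ_3 = 6(p'(2) - Δ_2) = -24.
Forward elimination and back-substitution give σ_0 = -264/5, σ_1 = 108/5, σ_2 = 72/5, σ_3 = -96/5.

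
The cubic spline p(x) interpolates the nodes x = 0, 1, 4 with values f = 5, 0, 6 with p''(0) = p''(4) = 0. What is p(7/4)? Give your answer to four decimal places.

-1.0840

With M_i denoting the second derivative at x_i, h_i = 1, 3, and Δ_i = (y_(i+1) − y_i)/h_i = -5, 2:
  1·M_0 + 8·M_1 + 3·M_2 = 6(Δ_1 - Δ_0) = 42
Natural end conditions: M_0 = M_2 = 0.
Forward elimination and back-substitution give M_0 = 0, M_1 = 21/4, M_2 = 0.
On [1, 4], p(x) = 0 - 13/4·(x - 1) + 21/8·(x - 1)² - 7/24·(x - 1)³.
With (x - 1) = 3/4: p(7/4) = -555/512.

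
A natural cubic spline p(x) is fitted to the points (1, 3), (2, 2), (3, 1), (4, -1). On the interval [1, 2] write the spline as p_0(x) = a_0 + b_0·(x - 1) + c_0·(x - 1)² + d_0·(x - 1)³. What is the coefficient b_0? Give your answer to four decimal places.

With M_i denoting the second derivative at x_i, h_i = 1, 1, 1, and Δ_i = (y_(i+1) − y_i)/h_i = -1, -1, -2:
  1·M_0 + 4·M_1 + 1·M_2 = 6(Δ_1 - Δ_0) = 0
  1·M_1 + 4·M_2 + 1·M_3 = 6(Δ_2 - Δ_1) = -6
Natural end conditions: M_0 = M_3 = 0.
Solving: M_0 = 0, M_1 = 2/5, M_2 = -8/5, M_3 = 0.
On [1, 2], with p_0(x) = a_0 + b_0·(x - 1) + c_0·(x - 1)² + d_0·(x - 1)³: c_0 = M_0/2 = 0, d_0 = (M_1 - M_0)/(6h_0) = 1/15, b_0 = Δ_0 - h_0(2M_0 + M_1)/6 = -16/15.

-1.0667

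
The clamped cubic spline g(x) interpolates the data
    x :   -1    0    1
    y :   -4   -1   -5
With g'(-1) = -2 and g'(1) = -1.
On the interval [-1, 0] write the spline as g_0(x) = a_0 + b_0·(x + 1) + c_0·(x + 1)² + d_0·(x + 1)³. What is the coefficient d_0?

Put σ_i = g'' at the i-th knot. Here h = (1, 1) and Δ = (3, -4), so the interior equations h_(i-1)·σ_(i-1) + 2(h_(i-1)+h_i)·σ_i + h_i·σ_(i+1) = 6(Δ_i − Δ_(i-1)) read
  1·σ_0 + 4·σ_1 + 1·σ_2 = 6(Δ_1 - Δ_0) = -42
Clamped end conditions give two more equations: 2h_0·σ_0 + h_0·σ_1 = 6(Δ_0 - g'(-1)) = 30 and h_1·σ_1 + 2h_1·σ_2 = 6(g'(1) - Δ_1) = 18.
Forward elimination and back-substitution give σ_0 = 26, σ_1 = -22, σ_2 = 20.
On [-1, 0], with g_0(x) = a_0 + b_0·(x + 1) + c_0·(x + 1)² + d_0·(x + 1)³: c_0 = σ_0/2 = 13, d_0 = (σ_1 - σ_0)/(6h_0) = -8, b_0 = Δ_0 - h_0(2σ_0 + σ_1)/6 = -2.

-8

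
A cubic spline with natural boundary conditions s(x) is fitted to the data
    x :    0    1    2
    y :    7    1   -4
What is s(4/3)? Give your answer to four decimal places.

Write σ_i for s''(x_i). With h_i = 1, 1 and divided differences Δ_i = -6, -5, the continuity of s' gives the tridiagonal system
  1·σ_0 + 4·σ_1 + 1·σ_2 = 6(Δ_1 - Δ_0) = 6
Natural end conditions: σ_0 = σ_2 = 0.
Solving: σ_0 = 0, σ_1 = 3/2, σ_2 = 0.
On [1, 2], s(x) = 1 - 11/2·(x - 1) + 3/4·(x - 1)² - 1/4·(x - 1)³.
With (x - 1) = 1/3: s(4/3) = -41/54.

-0.7593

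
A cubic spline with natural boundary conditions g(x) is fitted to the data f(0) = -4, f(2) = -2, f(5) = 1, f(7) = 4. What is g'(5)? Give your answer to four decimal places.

With M_i denoting the second derivative at x_i, h_i = 2, 3, 2, and Δ_i = (y_(i+1) − y_i)/h_i = 1, 1, 3/2:
  2·M_0 + 10·M_1 + 3·M_2 = 6(Δ_1 - Δ_0) = 0
  3·M_1 + 10·M_2 + 2·M_3 = 6(Δ_2 - Δ_1) = 3
Natural end conditions: M_0 = M_3 = 0.
Solving the tridiagonal system: M_0 = 0, M_1 = -9/91, M_2 = 30/91, M_3 = 0.
On [5, 7], g'(x) = b_2 + 2c_2·(x - 5) + 3d_2·(x - 5)² with b_2 = Δ_2 - h_2(2M_2 + M_3)/6 = 233/182, c_2 = M_2/2 = 15/91, d_2 = (M_3 - M_2)/(6h_2) = -5/182. So g'(5) = 233/182.

1.2802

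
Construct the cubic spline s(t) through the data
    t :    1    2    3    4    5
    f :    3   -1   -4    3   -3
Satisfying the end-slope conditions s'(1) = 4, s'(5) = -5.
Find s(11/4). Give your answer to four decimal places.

-4.5315

Let m_i = s''(x_i). Step sizes h_i = 1, 1, 1, 1; slopes of the chords Δ_i = (y_(i+1) - y_i)/h_i = -4, -3, 7, -6.
  1·m_0 + 4·m_1 + 1·m_2 = 6(Δ_1 - Δ_0) = 6
  1·m_1 + 4·m_2 + 1·m_3 = 6(Δ_2 - Δ_1) = 60
  1·m_2 + 4·m_3 + 1·m_4 = 6(Δ_3 - Δ_2) = -78
Clamped end conditions give two more equations: 2h_0·m_0 + h_0·m_1 = 6(Δ_0 - s'(1)) = -48 and h_3·m_3 + 2h_3·m_4 = 6(s'(5) - Δ_3) = 6.
Hence m_0 = -705/28, m_1 = 33/14, m_2 = 87/4, m_3 = -411/14, m_4 = 495/28.
On [2, 3], s(t) = -1 - 415/56·(t - 2) + 33/28·(t - 2)² + 181/56·(t - 2)³.
With (t - 2) = 3/4: s(11/4) = -16241/3584.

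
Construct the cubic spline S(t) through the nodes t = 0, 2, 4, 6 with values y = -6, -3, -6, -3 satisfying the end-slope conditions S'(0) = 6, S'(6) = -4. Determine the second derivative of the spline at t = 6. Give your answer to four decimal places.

-11.0333

With σ_i denoting the second derivative at x_i, h_i = 2, 2, 2, and Δ_i = (y_(i+1) − y_i)/h_i = 3/2, -3/2, 3/2:
  2·σ_0 + 8·σ_1 + 2·σ_2 = 6(Δ_1 - Δ_0) = -18
  2·σ_1 + 8·σ_2 + 2·σ_3 = 6(Δ_2 - Δ_1) = 18
Clamped end conditions give two more equations: 2h_0·σ_0 + h_0·σ_1 = 6(Δ_0 - S'(0)) = -27 and h_2·σ_2 + 2h_2·σ_3 = 6(S'(6) - Δ_2) = -33.
Hence σ_0 = -169/30, σ_1 = -67/30, σ_2 = 167/30, σ_3 = -331/30.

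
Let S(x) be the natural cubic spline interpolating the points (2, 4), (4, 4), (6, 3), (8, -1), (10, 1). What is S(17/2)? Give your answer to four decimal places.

-1.0918

With m_i denoting the second derivative at x_i, h_i = 2, 2, 2, 2, and Δ_i = (y_(i+1) − y_i)/h_i = 0, -1/2, -2, 1:
  2·m_0 + 8·m_1 + 2·m_2 = 6(Δ_1 - Δ_0) = -3
  2·m_1 + 8·m_2 + 2·m_3 = 6(Δ_2 - Δ_1) = -9
  2·m_2 + 8·m_3 + 2·m_4 = 6(Δ_3 - Δ_2) = 18
Natural end conditions: m_0 = m_4 = 0.
Forward elimination and back-substitution give m_0 = 0, m_1 = 9/112, m_2 = -51/28, m_3 = 303/112, m_4 = 0.
On [8, 10], S(x) = -1 - 45/56·(x - 8) + 303/224·(x - 8)² - 101/448·(x - 8)³.
With (x - 8) = 1/2: S(17/2) = -559/512.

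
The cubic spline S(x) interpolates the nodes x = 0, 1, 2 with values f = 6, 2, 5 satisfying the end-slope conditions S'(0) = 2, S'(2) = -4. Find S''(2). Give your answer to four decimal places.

Let σ_i = S''(x_i). Step sizes h_i = 1, 1; slopes of the chords Δ_i = (y_(i+1) - y_i)/h_i = -4, 3.
  1·σ_0 + 4·σ_1 + 1·σ_2 = 6(Δ_1 - Δ_0) = 42
Clamped end conditions give two more equations: 2h_0·σ_0 + h_0·σ_1 = 6(Δ_0 - S'(0)) = -36 and h_1·σ_1 + 2h_1·σ_2 = 6(S'(2) - Δ_1) = -42.
Hence σ_0 = -63/2, σ_1 = 27, σ_2 = -69/2.

-34.5000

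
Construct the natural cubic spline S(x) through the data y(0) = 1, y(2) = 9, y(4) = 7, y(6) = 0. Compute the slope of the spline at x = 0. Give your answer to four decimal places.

5.1667

Put M_i = S'' at the i-th knot. Here h = (2, 2, 2) and Δ = (4, -1, -7/2), so the interior equations h_(i-1)·M_(i-1) + 2(h_(i-1)+h_i)·M_i + h_i·M_(i+1) = 6(Δ_i − Δ_(i-1)) read
  2·M_0 + 8·M_1 + 2·M_2 = 6(Δ_1 - Δ_0) = -30
  2·M_1 + 8·M_2 + 2·M_3 = 6(Δ_2 - Δ_1) = -15
Natural end conditions: M_0 = M_3 = 0.
Forward elimination and back-substitution give M_0 = 0, M_1 = -7/2, M_2 = -1, M_3 = 0.
On [0, 2], S'(x) = b_0 + 2c_0·x + 3d_0·x² with b_0 = Δ_0 - h_0(2M_0 + M_1)/6 = 31/6, c_0 = M_0/2 = 0, d_0 = (M_1 - M_0)/(6h_0) = -7/24. So S'(0) = 31/6.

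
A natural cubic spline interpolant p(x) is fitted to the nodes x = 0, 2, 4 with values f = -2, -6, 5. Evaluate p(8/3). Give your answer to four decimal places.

-3.7222

Put m_i = p'' at the i-th knot. Here h = (2, 2) and Δ = (-2, 11/2), so the interior equations h_(i-1)·m_(i-1) + 2(h_(i-1)+h_i)·m_i + h_i·m_(i+1) = 6(Δ_i − Δ_(i-1)) read
  2·m_0 + 8·m_1 + 2·m_2 = 6(Δ_1 - Δ_0) = 45
Natural end conditions: m_0 = m_2 = 0.
Solving the tridiagonal system: m_0 = 0, m_1 = 45/8, m_2 = 0.
On [2, 4], p(x) = -6 + 7/4·(x - 2) + 45/16·(x - 2)² - 15/32·(x - 2)³.
With (x - 2) = 2/3: p(8/3) = -67/18.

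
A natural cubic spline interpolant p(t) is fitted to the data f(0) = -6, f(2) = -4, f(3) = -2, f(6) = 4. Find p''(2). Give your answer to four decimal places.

Write M_i for p''(x_i). With h_i = 2, 1, 3 and divided differences Δ_i = 1, 2, 2, the continuity of p' gives the tridiagonal system
  2·M_0 + 6·M_1 + 1·M_2 = 6(Δ_1 - Δ_0) = 6
  1·M_1 + 8·M_2 + 3·M_3 = 6(Δ_2 - Δ_1) = 0
Natural end conditions: M_0 = M_3 = 0.
Solving the tridiagonal system: M_0 = 0, M_1 = 48/47, M_2 = -6/47, M_3 = 0.

1.0213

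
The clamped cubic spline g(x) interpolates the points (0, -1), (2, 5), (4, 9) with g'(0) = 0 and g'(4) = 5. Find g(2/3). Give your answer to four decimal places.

Write m_i for g''(x_i). With h_i = 2, 2 and divided differences Δ_i = 3, 2, the continuity of g' gives the tridiagonal system
  2·m_0 + 8·m_1 + 2·m_2 = 6(Δ_1 - Δ_0) = -6
Clamped end conditions give two more equations: 2h_0·m_0 + h_0·m_1 = 6(Δ_0 - g'(0)) = 18 and h_1·m_1 + 2h_1·m_2 = 6(g'(4) - Δ_1) = 18.
Solving: m_0 = 13/2, m_1 = -4, m_2 = 13/2.
On [0, 2], g(x) = -1 + 0·x + 13/4·x² - 7/8·x³.
With x = 2/3: g(2/3) = 5/27.

0.1852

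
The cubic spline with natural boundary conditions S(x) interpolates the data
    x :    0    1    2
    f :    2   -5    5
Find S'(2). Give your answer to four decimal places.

With σ_i denoting the second derivative at x_i, h_i = 1, 1, and Δ_i = (y_(i+1) − y_i)/h_i = -7, 10:
  1·σ_0 + 4·σ_1 + 1·σ_2 = 6(Δ_1 - Δ_0) = 102
Natural end conditions: σ_0 = σ_2 = 0.
Solving: σ_0 = 0, σ_1 = 51/2, σ_2 = 0.
On [1, 2], S'(x) = b_1 + 2c_1·(x - 1) + 3d_1·(x - 1)² with b_1 = Δ_1 - h_1(2σ_1 + σ_2)/6 = 3/2, c_1 = σ_1/2 = 51/4, d_1 = (σ_2 - σ_1)/(6h_1) = -17/4. So S'(2) = 57/4.

14.2500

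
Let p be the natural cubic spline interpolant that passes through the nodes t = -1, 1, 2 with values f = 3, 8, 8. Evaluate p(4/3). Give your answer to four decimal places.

With m_i denoting the second derivative at x_i, h_i = 2, 1, and Δ_i = (y_(i+1) − y_i)/h_i = 5/2, 0:
  2·m_0 + 6·m_1 + 1·m_2 = 6(Δ_1 - Δ_0) = -15
Natural end conditions: m_0 = m_2 = 0.
Solving: m_0 = 0, m_1 = -5/2, m_2 = 0.
On [1, 2], p(t) = 8 + 5/6·(t - 1) - 5/4·(t - 1)² + 5/12·(t - 1)³.
With (t - 1) = 1/3: p(4/3) = 1321/162.

8.1543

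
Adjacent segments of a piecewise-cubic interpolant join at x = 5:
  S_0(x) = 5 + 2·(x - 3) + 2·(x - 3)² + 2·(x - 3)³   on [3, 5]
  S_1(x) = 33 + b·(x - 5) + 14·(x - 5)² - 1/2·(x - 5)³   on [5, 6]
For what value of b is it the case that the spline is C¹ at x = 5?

S_0'(x) = 2 + 4·(x - 3) + 6·(x - 3)², so S_0'(5) = 34. On the right, S_1'(5) = b, so b = 34.

34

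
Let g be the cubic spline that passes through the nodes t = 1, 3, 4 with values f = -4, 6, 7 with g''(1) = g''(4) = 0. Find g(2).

2

With m_i denoting the second derivative at x_i, h_i = 2, 1, and Δ_i = (y_(i+1) − y_i)/h_i = 5, 1:
  2·m_0 + 6·m_1 + 1·m_2 = 6(Δ_1 - Δ_0) = -24
Natural end conditions: m_0 = m_2 = 0.
Forward elimination and back-substitution give m_0 = 0, m_1 = -4, m_2 = 0.
On [1, 3], g(t) = -4 + 19/3·(t - 1) + 0·(t - 1)² - 1/3·(t - 1)³.
With (t - 1) = 1: g(2) = 2.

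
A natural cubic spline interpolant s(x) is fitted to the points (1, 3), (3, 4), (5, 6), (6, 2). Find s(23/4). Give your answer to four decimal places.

Write M_i for s''(x_i). With h_i = 2, 2, 1 and divided differences Δ_i = 1/2, 1, -4, the continuity of s' gives the tridiagonal system
  2·M_0 + 8·M_1 + 2·M_2 = 6(Δ_1 - Δ_0) = 3
  2·M_1 + 6·M_2 + 1·M_3 = 6(Δ_2 - Δ_1) = -30
Natural end conditions: M_0 = M_3 = 0.
Solving: M_0 = 0, M_1 = 39/22, M_2 = -123/22, M_3 = 0.
On [5, 6], s(x) = 6 - 47/22·(x - 5) - 123/44·(x - 5)² + 41/44·(x - 5)³.
With (x - 5) = 3/4: s(23/4) = 9063/2816.

3.2184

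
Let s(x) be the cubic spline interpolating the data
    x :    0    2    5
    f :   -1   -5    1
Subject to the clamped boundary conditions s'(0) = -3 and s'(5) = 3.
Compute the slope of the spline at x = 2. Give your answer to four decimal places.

-0.3000

Put σ_i = s'' at the i-th knot. Here h = (2, 3) and Δ = (-2, 2), so the interior equations h_(i-1)·σ_(i-1) + 2(h_(i-1)+h_i)·σ_i + h_i·σ_(i+1) = 6(Δ_i − Δ_(i-1)) read
  2·σ_0 + 10·σ_1 + 3·σ_2 = 6(Δ_1 - Δ_0) = 24
Clamped end conditions give two more equations: 2h_0·σ_0 + h_0·σ_1 = 6(Δ_0 - s'(0)) = 6 and h_1·σ_1 + 2h_1·σ_2 = 6(s'(5) - Δ_1) = 6.
Solving: σ_0 = 3/10, σ_1 = 12/5, σ_2 = -1/5.
On [2, 5], s'(x) = b_1 + 2c_1·(x - 2) + 3d_1·(x - 2)² with b_1 = Δ_1 - h_1(2σ_1 + σ_2)/6 = -3/10, c_1 = σ_1/2 = 6/5, d_1 = (σ_2 - σ_1)/(6h_1) = -13/90. So s'(2) = -3/10.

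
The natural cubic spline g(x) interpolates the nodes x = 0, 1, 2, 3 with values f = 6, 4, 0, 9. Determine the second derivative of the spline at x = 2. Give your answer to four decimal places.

With M_i denoting the second derivative at x_i, h_i = 1, 1, 1, and Δ_i = (y_(i+1) − y_i)/h_i = -2, -4, 9:
  1·M_0 + 4·M_1 + 1·M_2 = 6(Δ_1 - Δ_0) = -12
  1·M_1 + 4·M_2 + 1·M_3 = 6(Δ_2 - Δ_1) = 78
Natural end conditions: M_0 = M_3 = 0.
Solving the tridiagonal system: M_0 = 0, M_1 = -42/5, M_2 = 108/5, M_3 = 0.

21.6000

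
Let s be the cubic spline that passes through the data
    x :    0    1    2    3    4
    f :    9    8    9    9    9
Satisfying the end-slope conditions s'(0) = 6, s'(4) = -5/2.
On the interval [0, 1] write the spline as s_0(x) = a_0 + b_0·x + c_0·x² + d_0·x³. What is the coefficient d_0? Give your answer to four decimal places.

6.2232

With M_i denoting the second derivative at x_i, h_i = 1, 1, 1, 1, and Δ_i = (y_(i+1) − y_i)/h_i = -1, 1, 0, 0:
  1·M_0 + 4·M_1 + 1·M_2 = 6(Δ_1 - Δ_0) = 12
  1·M_1 + 4·M_2 + 1·M_3 = 6(Δ_2 - Δ_1) = -6
  1·M_2 + 4·M_3 + 1·M_4 = 6(Δ_3 - Δ_2) = 0
Clamped end conditions give two more equations: 2h_0·M_0 + h_0·M_1 = 6(Δ_0 - s'(0)) = -42 and h_3·M_3 + 2h_3·M_4 = 6(s'(4) - Δ_3) = -15.
Solving the tridiagonal system: M_0 = -1481/56, M_1 = 305/28, M_2 = -41/8, M_3 = 101/28, M_4 = -521/56.
On [0, 1], with s_0(x) = a_0 + b_0·x + c_0·x² + d_0·x³: c_0 = M_0/2 = -1481/112, d_0 = (M_1 - M_0)/(6h_0) = 697/112, b_0 = Δ_0 - h_0(2M_0 + M_1)/6 = 6.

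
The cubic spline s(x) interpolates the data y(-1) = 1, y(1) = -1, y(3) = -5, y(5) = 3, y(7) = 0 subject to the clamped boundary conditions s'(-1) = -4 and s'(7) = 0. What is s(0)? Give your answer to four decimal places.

-0.5915

Write σ_i for s''(x_i). With h_i = 2, 2, 2, 2 and divided differences Δ_i = -1, -2, 4, -3/2, the continuity of s' gives the tridiagonal system
  2·σ_0 + 8·σ_1 + 2·σ_2 = 6(Δ_1 - Δ_0) = -6
  2·σ_1 + 8·σ_2 + 2·σ_3 = 6(Δ_2 - Δ_1) = 36
  2·σ_2 + 8·σ_3 + 2·σ_4 = 6(Δ_3 - Δ_2) = -33
Clamped end conditions give two more equations: 2h_0·σ_0 + h_0·σ_1 = 6(Δ_0 - s'(-1)) = 18 and h_3·σ_3 + 2h_3·σ_4 = 6(s'(7) - Δ_3) = 9.
Hence σ_0 = 743/112, σ_1 = -239/56, σ_2 = 119/16, σ_3 = -419/56, σ_4 = 671/112.
On [-1, 1], s(x) = 1 - 4·(x + 1) + 743/224·(x + 1)² - 407/448·(x + 1)³.
With (x + 1) = 1: s(0) = -265/448.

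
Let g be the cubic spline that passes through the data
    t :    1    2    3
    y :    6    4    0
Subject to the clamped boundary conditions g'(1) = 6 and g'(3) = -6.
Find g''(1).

-27

Put σ_i = g'' at the i-th knot. Here h = (1, 1) and Δ = (-2, -4), so the interior equations h_(i-1)·σ_(i-1) + 2(h_(i-1)+h_i)·σ_i + h_i·σ_(i+1) = 6(Δ_i − Δ_(i-1)) read
  1·σ_0 + 4·σ_1 + 1·σ_2 = 6(Δ_1 - Δ_0) = -12
Clamped end conditions give two more equations: 2h_0·σ_0 + h_0·σ_1 = 6(Δ_0 - g'(1)) = -48 and h_1·σ_1 + 2h_1·σ_2 = 6(g'(3) - Δ_1) = -12.
Forward elimination and back-substitution give σ_0 = -27, σ_1 = 6, σ_2 = -9.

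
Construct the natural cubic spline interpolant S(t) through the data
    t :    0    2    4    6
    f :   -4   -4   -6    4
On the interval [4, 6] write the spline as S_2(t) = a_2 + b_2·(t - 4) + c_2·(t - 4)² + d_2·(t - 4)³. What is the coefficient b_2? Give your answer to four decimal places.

1.6667

With M_i denoting the second derivative at x_i, h_i = 2, 2, 2, and Δ_i = (y_(i+1) − y_i)/h_i = 0, -1, 5:
  2·M_0 + 8·M_1 + 2·M_2 = 6(Δ_1 - Δ_0) = -6
  2·M_1 + 8·M_2 + 2·M_3 = 6(Δ_2 - Δ_1) = 36
Natural end conditions: M_0 = M_3 = 0.
Solving: M_0 = 0, M_1 = -2, M_2 = 5, M_3 = 0.
On [4, 6], with S_2(t) = a_2 + b_2·(t - 4) + c_2·(t - 4)² + d_2·(t - 4)³: c_2 = M_2/2 = 5/2, d_2 = (M_3 - M_2)/(6h_2) = -5/12, b_2 = Δ_2 - h_2(2M_2 + M_3)/6 = 5/3.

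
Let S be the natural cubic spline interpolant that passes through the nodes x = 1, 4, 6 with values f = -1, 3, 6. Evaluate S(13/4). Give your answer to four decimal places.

Write M_i for S''(x_i). With h_i = 3, 2 and divided differences Δ_i = 4/3, 3/2, the continuity of S' gives the tridiagonal system
  3·M_0 + 10·M_1 + 2·M_2 = 6(Δ_1 - Δ_0) = 1
Natural end conditions: M_0 = M_2 = 0.
Solving the tridiagonal system: M_0 = 0, M_1 = 1/10, M_2 = 0.
On [1, 4], S(x) = -1 + 77/60·(x - 1) + 0·(x - 1)² + 1/180·(x - 1)³.
With (x - 1) = 9/4: S(13/4) = 2497/1280.

1.9508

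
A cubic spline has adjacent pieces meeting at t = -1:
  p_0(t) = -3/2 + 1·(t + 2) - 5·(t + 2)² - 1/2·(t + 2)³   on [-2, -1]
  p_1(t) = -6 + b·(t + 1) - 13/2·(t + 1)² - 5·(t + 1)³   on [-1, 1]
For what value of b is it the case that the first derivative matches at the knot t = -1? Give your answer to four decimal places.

-10.5000

p_0'(t) = 1 - 10·(t + 2) - 3/2·(t + 2)², so p_0'(-1) = -21/2. On the right, p_1'(-1) = b, so b = -21/2.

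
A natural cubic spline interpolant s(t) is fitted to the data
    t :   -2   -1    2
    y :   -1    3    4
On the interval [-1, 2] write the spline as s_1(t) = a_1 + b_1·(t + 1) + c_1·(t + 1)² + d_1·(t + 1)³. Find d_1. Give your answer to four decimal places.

Put M_i = s'' at the i-th knot. Here h = (1, 3) and Δ = (4, 1/3), so the interior equations h_(i-1)·M_(i-1) + 2(h_(i-1)+h_i)·M_i + h_i·M_(i+1) = 6(Δ_i − Δ_(i-1)) read
  1·M_0 + 8·M_1 + 3·M_2 = 6(Δ_1 - Δ_0) = -22
Natural end conditions: M_0 = M_2 = 0.
Forward elimination and back-substitution give M_0 = 0, M_1 = -11/4, M_2 = 0.
On [-1, 2], with s_1(t) = a_1 + b_1·(t + 1) + c_1·(t + 1)² + d_1·(t + 1)³: c_1 = M_1/2 = -11/8, d_1 = (M_2 - M_1)/(6h_1) = 11/72, b_1 = Δ_1 - h_1(2M_1 + M_2)/6 = 37/12.

0.1528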